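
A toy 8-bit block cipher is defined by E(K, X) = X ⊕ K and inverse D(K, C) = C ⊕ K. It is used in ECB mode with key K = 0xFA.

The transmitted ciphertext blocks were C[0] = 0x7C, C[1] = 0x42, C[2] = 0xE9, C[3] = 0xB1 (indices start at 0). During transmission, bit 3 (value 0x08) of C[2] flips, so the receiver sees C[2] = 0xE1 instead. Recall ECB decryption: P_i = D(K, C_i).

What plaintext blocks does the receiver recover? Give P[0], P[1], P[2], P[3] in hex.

P[0] = 0x86, P[1] = 0xB8, P[2] = 0x1B, P[3] = 0x4B

Only C[2] changed, to 0xE1. In ECB, a change in C_i affects only P_i. Decrypting the received ciphertext:
P[0]: D(K, 0x7C) = 0x86.
P[1]: D(K, 0x42) = 0xB8.
P[2]: D(K, 0xE1) = 0x1B.
P[3]: D(K, 0xB1) = 0x4B.
Blocks that differ from the original plaintext: P[2].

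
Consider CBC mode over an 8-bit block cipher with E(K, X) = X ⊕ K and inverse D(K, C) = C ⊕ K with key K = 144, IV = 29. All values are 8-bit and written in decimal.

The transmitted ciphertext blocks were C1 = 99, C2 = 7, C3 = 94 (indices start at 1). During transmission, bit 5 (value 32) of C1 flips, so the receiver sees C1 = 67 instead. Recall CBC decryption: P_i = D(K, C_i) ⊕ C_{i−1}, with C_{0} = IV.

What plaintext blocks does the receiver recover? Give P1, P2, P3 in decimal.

Only C1 changed, to 67. In CBC, a change in C_i garbles P_i and flips the same bit in P_{i+1}. Decrypting the received ciphertext:
P1: D(K, 67) = 211; 211 ⊕ 29 = 206.
P2: D(K, 7) = 151; 151 ⊕ 67 = 212.
P3: D(K, 94) = 206; 206 ⊕ 7 = 201.
Blocks that differ from the original plaintext: P1, P2.

P1 = 206, P2 = 212, P3 = 201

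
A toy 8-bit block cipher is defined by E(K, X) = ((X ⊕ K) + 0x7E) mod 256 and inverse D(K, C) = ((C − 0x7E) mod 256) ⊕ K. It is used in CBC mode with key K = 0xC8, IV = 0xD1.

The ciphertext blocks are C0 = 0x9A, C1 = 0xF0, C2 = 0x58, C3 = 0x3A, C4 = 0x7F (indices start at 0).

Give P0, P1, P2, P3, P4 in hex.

P0 = 0x05, P1 = 0x20, P2 = 0xE2, P3 = 0x2C, P4 = 0xF3

CBC decryption: P_i = D(K, C_i) ⊕ C_{i−1}, with C_{−1} = IV.
P0: D(K, 0x9A) = 0xD4; 0xD4 ⊕ 0xD1 = 0x05.
P1: D(K, 0xF0) = 0xBA; 0xBA ⊕ 0x9A = 0x20.
P2: D(K, 0x58) = 0x12; 0x12 ⊕ 0xF0 = 0xE2.
P3: D(K, 0x3A) = 0x74; 0x74 ⊕ 0x58 = 0x2C.
P4: D(K, 0x7F) = 0xC9; 0xC9 ⊕ 0x3A = 0xF3.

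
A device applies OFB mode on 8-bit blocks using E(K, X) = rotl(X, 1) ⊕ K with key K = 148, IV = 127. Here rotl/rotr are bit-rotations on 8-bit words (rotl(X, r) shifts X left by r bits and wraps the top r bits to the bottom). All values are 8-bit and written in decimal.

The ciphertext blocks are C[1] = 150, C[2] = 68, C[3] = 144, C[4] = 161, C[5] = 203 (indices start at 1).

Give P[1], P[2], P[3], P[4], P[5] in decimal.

OFB decryption: S_i = E(K, S_{i−1}) with S_{0} = IV; P_i = C_i ⊕ S_i.
P[1]: S = E(K, 127) = 106; 150 ⊕ 106 = 252.
P[2]: S = E(K, 106) = 64; 68 ⊕ 64 = 4.
P[3]: S = E(K, 64) = 20; 144 ⊕ 20 = 132.
P[4]: S = E(K, 20) = 188; 161 ⊕ 188 = 29.
P[5]: S = E(K, 188) = 237; 203 ⊕ 237 = 38.

P[1] = 252, P[2] = 4, P[3] = 132, P[4] = 29, P[5] = 38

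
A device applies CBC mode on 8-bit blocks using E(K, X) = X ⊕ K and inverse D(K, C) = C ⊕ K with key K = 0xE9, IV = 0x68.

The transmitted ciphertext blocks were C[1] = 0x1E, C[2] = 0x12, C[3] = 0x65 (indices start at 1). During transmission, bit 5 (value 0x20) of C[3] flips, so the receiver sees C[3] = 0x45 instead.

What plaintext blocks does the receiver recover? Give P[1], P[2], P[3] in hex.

P[1] = 0x9F, P[2] = 0xE5, P[3] = 0xBE

CBC decryption: P_i = D(K, C_i) ⊕ C_{i−1}, with C_{0} = IV.
Only C[3] changed, to 0x45. In CBC, a change in C_i garbles P_i and flips the same bit in P_{i+1}. Decrypting the received ciphertext:
P[1]: D(K, 0x1E) = 0xF7; 0xF7 ⊕ 0x68 = 0x9F.
P[2]: D(K, 0x12) = 0xFB; 0xFB ⊕ 0x1E = 0xE5.
P[3]: D(K, 0x45) = 0xAC; 0xAC ⊕ 0x12 = 0xBE.
Blocks that differ from the original plaintext: P[3].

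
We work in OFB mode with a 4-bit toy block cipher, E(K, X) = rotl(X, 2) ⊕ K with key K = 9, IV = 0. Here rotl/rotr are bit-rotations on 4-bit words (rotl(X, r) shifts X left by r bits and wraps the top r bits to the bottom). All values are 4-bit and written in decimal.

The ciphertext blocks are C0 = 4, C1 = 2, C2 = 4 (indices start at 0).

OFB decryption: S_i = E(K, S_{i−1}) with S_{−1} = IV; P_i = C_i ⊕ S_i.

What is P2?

P0: S = E(K, 0) = 9; 4 ⊕ 9 = 13.
P1: S = E(K, 9) = 15; 2 ⊕ 15 = 13.
P2: S = E(K, 15) = 6; 4 ⊕ 6 = 2.

P2 = 2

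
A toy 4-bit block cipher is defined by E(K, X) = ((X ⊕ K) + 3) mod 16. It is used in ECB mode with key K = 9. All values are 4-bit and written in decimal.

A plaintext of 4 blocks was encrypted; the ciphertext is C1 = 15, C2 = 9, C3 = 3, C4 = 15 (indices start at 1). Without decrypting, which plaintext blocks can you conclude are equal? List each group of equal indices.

P1 = P4

ECB encrypts each block independently with the same key, so equal ciphertext blocks imply equal plaintext blocks.
C1 = C4 = 15, so P1 = P4.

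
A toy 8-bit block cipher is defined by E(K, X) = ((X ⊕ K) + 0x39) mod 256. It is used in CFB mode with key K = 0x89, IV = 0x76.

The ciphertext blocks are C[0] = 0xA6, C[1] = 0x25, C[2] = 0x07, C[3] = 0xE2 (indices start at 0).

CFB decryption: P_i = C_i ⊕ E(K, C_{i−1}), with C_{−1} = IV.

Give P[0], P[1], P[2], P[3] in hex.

P[0] = 0x9E, P[1] = 0x4D, P[2] = 0xE2, P[3] = 0x25

P[0]: E(K, 0x76) = 0x38; 0xA6 ⊕ 0x38 = 0x9E.
P[1]: E(K, 0xA6) = 0x68; 0x25 ⊕ 0x68 = 0x4D.
P[2]: E(K, 0x25) = 0xE5; 0x07 ⊕ 0xE5 = 0xE2.
P[3]: E(K, 0x07) = 0xC7; 0xE2 ⊕ 0xC7 = 0x25.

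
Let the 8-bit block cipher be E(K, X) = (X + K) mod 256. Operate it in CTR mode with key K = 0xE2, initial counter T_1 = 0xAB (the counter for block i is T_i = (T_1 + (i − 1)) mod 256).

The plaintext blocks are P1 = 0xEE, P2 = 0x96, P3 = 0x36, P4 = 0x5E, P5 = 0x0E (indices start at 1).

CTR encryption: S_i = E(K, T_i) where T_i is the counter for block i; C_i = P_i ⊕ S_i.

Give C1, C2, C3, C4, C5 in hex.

C1: T = 0xAB, S = E(K, T) = 0x8D; 0xEE ⊕ 0x8D = 0x63.
C2: T = 0xAC, S = E(K, T) = 0x8E; 0x96 ⊕ 0x8E = 0x18.
C3: T = 0xAD, S = E(K, T) = 0x8F; 0x36 ⊕ 0x8F = 0xB9.
C4: T = 0xAE, S = E(K, T) = 0x90; 0x5E ⊕ 0x90 = 0xCE.
C5: T = 0xAF, S = E(K, T) = 0x91; 0x0E ⊕ 0x91 = 0x9F.

C1 = 0x63, C2 = 0x18, C3 = 0xB9, C4 = 0xCE, C5 = 0x9F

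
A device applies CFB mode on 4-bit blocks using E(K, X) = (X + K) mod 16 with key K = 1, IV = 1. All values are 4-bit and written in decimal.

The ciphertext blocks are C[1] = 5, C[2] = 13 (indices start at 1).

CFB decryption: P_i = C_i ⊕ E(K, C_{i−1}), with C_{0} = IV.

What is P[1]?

P[1] = 7

P[1]: E(K, 1) = 2; 5 ⊕ 2 = 7.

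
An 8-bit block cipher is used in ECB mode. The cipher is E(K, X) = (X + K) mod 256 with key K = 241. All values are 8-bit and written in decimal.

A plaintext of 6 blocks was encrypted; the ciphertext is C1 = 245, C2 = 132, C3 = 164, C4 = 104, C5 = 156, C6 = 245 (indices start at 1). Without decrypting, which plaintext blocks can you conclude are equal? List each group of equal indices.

ECB encrypts each block independently with the same key, so equal ciphertext blocks imply equal plaintext blocks.
C1 = C6 = 245, so P1 = P6.

P1 = P6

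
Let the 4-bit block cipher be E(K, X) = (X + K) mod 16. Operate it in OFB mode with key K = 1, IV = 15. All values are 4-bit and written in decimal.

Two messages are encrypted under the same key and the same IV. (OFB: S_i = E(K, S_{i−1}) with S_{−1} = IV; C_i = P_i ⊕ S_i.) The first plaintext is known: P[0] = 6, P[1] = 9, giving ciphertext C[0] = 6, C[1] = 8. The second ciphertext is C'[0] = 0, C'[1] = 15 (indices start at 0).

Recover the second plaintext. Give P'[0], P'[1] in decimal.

In OFB with a reused IV, both messages share the same keystream S_i, so C_i ⊕ C'_i = P_i ⊕ P'_i and thus P'_i = P_i ⊕ C_i ⊕ C'_i.
P'[0]: 6 ⊕ 6 ⊕ 0 = 0.
P'[1]: 9 ⊕ 8 ⊕ 15 = 14.

P'[0] = 0, P'[1] = 14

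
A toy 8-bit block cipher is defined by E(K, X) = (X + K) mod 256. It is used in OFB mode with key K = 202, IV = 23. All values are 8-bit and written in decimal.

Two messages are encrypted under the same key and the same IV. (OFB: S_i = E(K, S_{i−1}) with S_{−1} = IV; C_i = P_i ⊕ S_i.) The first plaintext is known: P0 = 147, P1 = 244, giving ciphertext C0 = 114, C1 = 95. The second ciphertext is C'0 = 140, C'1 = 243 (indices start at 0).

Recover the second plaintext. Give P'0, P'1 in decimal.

P'0 = 109, P'1 = 88

In OFB with a reused IV, both messages share the same keystream S_i, so C_i ⊕ C'_i = P_i ⊕ P'_i and thus P'_i = P_i ⊕ C_i ⊕ C'_i.
P'0: 147 ⊕ 114 ⊕ 140 = 109.
P'1: 244 ⊕ 95 ⊕ 243 = 88.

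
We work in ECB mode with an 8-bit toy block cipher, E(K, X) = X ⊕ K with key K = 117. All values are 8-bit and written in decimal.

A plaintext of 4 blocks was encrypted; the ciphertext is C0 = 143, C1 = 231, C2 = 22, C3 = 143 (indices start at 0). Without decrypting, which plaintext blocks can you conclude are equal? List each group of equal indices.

P0 = P3

ECB encrypts each block independently with the same key, so equal ciphertext blocks imply equal plaintext blocks.
C0 = C3 = 143, so P0 = P3.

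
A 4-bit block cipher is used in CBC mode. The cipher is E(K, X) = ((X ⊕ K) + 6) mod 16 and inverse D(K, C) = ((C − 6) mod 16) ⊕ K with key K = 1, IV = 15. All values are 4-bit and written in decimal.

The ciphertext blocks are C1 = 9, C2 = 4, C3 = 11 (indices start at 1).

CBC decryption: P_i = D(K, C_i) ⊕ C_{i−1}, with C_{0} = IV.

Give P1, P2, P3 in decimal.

P1: D(K, 9) = 2; 2 ⊕ 15 = 13.
P2: D(K, 4) = 15; 15 ⊕ 9 = 6.
P3: D(K, 11) = 4; 4 ⊕ 4 = 0.

P1 = 13, P2 = 6, P3 = 0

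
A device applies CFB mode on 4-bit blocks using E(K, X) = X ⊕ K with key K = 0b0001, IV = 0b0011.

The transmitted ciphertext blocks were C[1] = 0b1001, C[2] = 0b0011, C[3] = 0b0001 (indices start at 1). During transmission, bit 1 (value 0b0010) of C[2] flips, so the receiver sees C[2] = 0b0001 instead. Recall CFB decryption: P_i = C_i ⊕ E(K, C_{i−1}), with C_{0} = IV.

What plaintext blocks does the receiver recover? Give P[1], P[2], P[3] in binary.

Only C[2] changed, to 0b0001. In CFB, a change in C_i flips the same bit in P_i and garbles P_{i+1}. Decrypting the received ciphertext:
P[1]: E(K, 0b0011) = 0b0010; 0b1001 ⊕ 0b0010 = 0b1011.
P[2]: E(K, 0b1001) = 0b1000; 0b0001 ⊕ 0b1000 = 0b1001.
P[3]: E(K, 0b0001) = 0b0000; 0b0001 ⊕ 0b0000 = 0b0001.
Blocks that differ from the original plaintext: P[2], P[3].

P[1] = 0b1011, P[2] = 0b1001, P[3] = 0b0001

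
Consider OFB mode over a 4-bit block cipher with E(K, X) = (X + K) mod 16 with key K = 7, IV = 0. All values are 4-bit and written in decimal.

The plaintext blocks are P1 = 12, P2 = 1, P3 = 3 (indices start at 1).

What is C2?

C2 = 15

OFB encryption: S_i = E(K, S_{i−1}) with S_{0} = IV; C_i = P_i ⊕ S_i.
C1: S = E(K, 0) = 7; 12 ⊕ 7 = 11.
C2: S = E(K, 7) = 14; 1 ⊕ 14 = 15.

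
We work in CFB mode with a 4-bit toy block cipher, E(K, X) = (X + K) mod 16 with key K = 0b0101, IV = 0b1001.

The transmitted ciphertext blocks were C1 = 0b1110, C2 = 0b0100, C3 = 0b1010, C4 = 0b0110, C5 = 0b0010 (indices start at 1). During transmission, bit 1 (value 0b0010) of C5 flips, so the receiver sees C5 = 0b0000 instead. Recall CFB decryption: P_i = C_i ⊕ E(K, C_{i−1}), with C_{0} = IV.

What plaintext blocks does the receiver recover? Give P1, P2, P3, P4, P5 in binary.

P1 = 0b0000, P2 = 0b0111, P3 = 0b0011, P4 = 0b1001, P5 = 0b1011

Only C5 changed, to 0b0000. In CFB, a change in C_i flips the same bit in P_i and garbles P_{i+1}. Decrypting the received ciphertext:
P1: E(K, 0b1001) = 0b1110; 0b1110 ⊕ 0b1110 = 0b0000.
P2: E(K, 0b1110) = 0b0011; 0b0100 ⊕ 0b0011 = 0b0111.
P3: E(K, 0b0100) = 0b1001; 0b1010 ⊕ 0b1001 = 0b0011.
P4: E(K, 0b1010) = 0b1111; 0b0110 ⊕ 0b1111 = 0b1001.
P5: E(K, 0b0110) = 0b1011; 0b0000 ⊕ 0b1011 = 0b1011.
Blocks that differ from the original plaintext: P5.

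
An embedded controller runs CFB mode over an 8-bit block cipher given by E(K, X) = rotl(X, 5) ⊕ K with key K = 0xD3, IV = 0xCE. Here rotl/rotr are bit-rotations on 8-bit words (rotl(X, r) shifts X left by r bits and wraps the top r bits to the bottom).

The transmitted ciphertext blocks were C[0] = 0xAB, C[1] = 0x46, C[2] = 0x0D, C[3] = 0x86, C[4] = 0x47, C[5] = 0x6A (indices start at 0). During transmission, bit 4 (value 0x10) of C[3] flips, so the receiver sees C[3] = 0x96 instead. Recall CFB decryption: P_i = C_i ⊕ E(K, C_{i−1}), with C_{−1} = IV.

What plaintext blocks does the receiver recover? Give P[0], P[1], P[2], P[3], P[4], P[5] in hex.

Only C[3] changed, to 0x96. In CFB, a change in C_i flips the same bit in P_i and garbles P_{i+1}. Decrypting the received ciphertext:
P[0]: E(K, 0xCE) = 0x0A; 0xAB ⊕ 0x0A = 0xA1.
P[1]: E(K, 0xAB) = 0xA6; 0x46 ⊕ 0xA6 = 0xE0.
P[2]: E(K, 0x46) = 0x1B; 0x0D ⊕ 0x1B = 0x16.
P[3]: E(K, 0x0D) = 0x72; 0x96 ⊕ 0x72 = 0xE4.
P[4]: E(K, 0x96) = 0x01; 0x47 ⊕ 0x01 = 0x46.
P[5]: E(K, 0x47) = 0x3B; 0x6A ⊕ 0x3B = 0x51.
Blocks that differ from the original plaintext: P[3], P[4].

P[0] = 0xA1, P[1] = 0xE0, P[2] = 0x16, P[3] = 0xE4, P[4] = 0x46, P[5] = 0x51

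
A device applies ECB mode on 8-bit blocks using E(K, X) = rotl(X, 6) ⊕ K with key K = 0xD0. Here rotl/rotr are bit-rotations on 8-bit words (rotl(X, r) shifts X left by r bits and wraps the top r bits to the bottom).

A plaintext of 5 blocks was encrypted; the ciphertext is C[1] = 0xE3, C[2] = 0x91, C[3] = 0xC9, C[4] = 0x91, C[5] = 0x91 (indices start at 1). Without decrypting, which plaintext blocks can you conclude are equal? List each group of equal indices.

P[2] = P[4] = P[5]

ECB encrypts each block independently with the same key, so equal ciphertext blocks imply equal plaintext blocks.
C[2] = C[4] = C[5] = 0x91, so P[2] = P[4] = P[5].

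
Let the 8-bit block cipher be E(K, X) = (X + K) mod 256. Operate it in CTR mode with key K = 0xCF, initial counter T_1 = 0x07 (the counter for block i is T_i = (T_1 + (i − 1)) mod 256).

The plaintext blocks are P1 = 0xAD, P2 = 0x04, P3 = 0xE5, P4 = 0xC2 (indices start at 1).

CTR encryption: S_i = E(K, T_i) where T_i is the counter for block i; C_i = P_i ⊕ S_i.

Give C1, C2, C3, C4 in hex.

C1 = 0x7B, C2 = 0xD3, C3 = 0x3D, C4 = 0x1B

C1: T = 0x07, S = E(K, T) = 0xD6; 0xAD ⊕ 0xD6 = 0x7B.
C2: T = 0x08, S = E(K, T) = 0xD7; 0x04 ⊕ 0xD7 = 0xD3.
C3: T = 0x09, S = E(K, T) = 0xD8; 0xE5 ⊕ 0xD8 = 0x3D.
C4: T = 0x0A, S = E(K, T) = 0xD9; 0xC2 ⊕ 0xD9 = 0x1B.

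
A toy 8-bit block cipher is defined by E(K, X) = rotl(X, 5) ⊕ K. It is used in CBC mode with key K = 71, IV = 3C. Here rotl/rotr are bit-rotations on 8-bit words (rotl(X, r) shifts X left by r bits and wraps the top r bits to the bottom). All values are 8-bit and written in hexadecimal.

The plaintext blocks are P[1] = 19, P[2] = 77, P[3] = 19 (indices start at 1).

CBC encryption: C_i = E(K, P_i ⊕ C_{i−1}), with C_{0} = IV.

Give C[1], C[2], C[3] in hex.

C[1] = D5, C[2] = 25, C[3] = F6

C[1]: P[1] ⊕ 3C = 25; E(K, 25) = D5.
C[2]: P[2] ⊕ D5 = A2; E(K, A2) = 25.
C[3]: P[3] ⊕ 25 = 3C; E(K, 3C) = F6.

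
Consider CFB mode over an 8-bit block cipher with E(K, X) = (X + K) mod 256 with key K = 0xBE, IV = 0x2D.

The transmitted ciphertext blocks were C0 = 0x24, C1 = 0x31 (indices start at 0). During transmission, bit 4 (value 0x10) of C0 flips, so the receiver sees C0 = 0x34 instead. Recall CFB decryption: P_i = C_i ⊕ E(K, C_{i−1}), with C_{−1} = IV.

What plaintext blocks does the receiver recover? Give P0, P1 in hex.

P0 = 0xDF, P1 = 0xC3

Only C0 changed, to 0x34. In CFB, a change in C_i flips the same bit in P_i and garbles P_{i+1}. Decrypting the received ciphertext:
P0: E(K, 0x2D) = 0xEB; 0x34 ⊕ 0xEB = 0xDF.
P1: E(K, 0x34) = 0xF2; 0x31 ⊕ 0xF2 = 0xC3.
Blocks that differ from the original plaintext: P0, P1.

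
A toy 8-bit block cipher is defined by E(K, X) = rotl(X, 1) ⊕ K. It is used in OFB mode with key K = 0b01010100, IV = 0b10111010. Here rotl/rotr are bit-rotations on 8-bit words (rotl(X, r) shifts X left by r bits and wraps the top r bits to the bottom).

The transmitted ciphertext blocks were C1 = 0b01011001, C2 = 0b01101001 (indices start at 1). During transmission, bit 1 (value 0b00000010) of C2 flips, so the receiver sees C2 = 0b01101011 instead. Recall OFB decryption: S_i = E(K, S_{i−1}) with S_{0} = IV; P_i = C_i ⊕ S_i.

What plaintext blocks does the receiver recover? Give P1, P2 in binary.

P1 = 0b01111000, P2 = 0b01111101

Only C2 changed, to 0b01101011. In OFB, a change in C_i flips the same bit in P_i only; the keystream is unaffected. Decrypting the received ciphertext:
P1: S = E(K, 0b10111010) = 0b00100001; 0b01011001 ⊕ 0b00100001 = 0b01111000.
P2: S = E(K, 0b00100001) = 0b00010110; 0b01101011 ⊕ 0b00010110 = 0b01111101.
Blocks that differ from the original plaintext: P2.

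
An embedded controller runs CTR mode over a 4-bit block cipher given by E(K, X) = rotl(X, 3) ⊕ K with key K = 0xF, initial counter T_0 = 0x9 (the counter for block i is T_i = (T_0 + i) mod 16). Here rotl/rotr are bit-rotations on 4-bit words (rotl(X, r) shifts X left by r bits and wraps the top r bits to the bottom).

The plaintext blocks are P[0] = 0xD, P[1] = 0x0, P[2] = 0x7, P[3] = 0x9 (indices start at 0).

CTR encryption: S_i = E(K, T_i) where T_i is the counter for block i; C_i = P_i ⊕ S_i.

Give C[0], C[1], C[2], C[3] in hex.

C[0]: T = 0x9, S = E(K, T) = 0x3; 0xD ⊕ 0x3 = 0xE.
C[1]: T = 0xA, S = E(K, T) = 0xA; 0x0 ⊕ 0xA = 0xA.
C[2]: T = 0xB, S = E(K, T) = 0x2; 0x7 ⊕ 0x2 = 0x5.
C[3]: T = 0xC, S = E(K, T) = 0x9; 0x9 ⊕ 0x9 = 0x0.

C[0] = 0xE, C[1] = 0xA, C[2] = 0x5, C[3] = 0x0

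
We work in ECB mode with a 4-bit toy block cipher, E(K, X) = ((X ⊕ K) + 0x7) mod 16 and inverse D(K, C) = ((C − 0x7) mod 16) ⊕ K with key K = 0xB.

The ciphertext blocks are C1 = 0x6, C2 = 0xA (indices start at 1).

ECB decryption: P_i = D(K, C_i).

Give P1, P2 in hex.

P1: D(K, 0x6) = 0x4.
P2: D(K, 0xA) = 0x8.

P1 = 0x4, P2 = 0x8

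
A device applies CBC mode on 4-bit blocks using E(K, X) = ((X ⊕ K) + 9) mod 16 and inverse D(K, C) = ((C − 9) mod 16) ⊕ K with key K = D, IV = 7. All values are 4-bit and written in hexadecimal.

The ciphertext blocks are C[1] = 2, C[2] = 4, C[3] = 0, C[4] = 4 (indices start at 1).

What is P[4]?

P[4] = 6

CBC decryption: P_i = D(K, C_i) ⊕ C_{i−1}, with C_{0} = IV.
P[4]: D(K, 4) = 6; 6 ⊕ 0 = 6.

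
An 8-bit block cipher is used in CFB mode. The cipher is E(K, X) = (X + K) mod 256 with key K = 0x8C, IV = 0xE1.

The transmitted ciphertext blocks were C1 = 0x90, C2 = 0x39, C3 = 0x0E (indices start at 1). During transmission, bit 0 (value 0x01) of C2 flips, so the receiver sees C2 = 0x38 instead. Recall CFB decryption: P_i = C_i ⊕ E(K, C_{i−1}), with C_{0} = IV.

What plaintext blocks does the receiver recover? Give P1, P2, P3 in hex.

Only C2 changed, to 0x38. In CFB, a change in C_i flips the same bit in P_i and garbles P_{i+1}. Decrypting the received ciphertext:
P1: E(K, 0xE1) = 0x6D; 0x90 ⊕ 0x6D = 0xFD.
P2: E(K, 0x90) = 0x1C; 0x38 ⊕ 0x1C = 0x24.
P3: E(K, 0x38) = 0xC4; 0x0E ⊕ 0xC4 = 0xCA.
Blocks that differ from the original plaintext: P2, P3.

P1 = 0xFD, P2 = 0x24, P3 = 0xCA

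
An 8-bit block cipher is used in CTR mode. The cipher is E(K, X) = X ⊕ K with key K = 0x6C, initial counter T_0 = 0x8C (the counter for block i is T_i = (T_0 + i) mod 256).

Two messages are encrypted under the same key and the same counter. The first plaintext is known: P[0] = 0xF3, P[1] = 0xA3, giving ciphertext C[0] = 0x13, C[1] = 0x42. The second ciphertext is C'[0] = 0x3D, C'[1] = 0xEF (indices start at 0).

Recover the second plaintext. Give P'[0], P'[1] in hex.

P'[0] = 0xDD, P'[1] = 0x0E

In CTR with a reused counter, both messages share the same keystream S_i, so C_i ⊕ C'_i = P_i ⊕ P'_i and thus P'_i = P_i ⊕ C_i ⊕ C'_i.
P'[0]: 0xF3 ⊕ 0x13 ⊕ 0x3D = 0xDD.
P'[1]: 0xA3 ⊕ 0x42 ⊕ 0xEF = 0x0E.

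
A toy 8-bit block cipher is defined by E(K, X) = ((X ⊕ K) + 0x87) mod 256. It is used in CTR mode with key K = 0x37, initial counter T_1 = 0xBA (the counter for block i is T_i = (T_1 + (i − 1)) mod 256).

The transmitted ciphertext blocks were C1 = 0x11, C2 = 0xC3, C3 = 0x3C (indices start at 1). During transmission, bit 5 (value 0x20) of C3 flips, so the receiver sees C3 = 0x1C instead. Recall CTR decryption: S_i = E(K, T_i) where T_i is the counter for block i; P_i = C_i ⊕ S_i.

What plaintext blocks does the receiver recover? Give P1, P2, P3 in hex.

P1 = 0x05, P2 = 0xD0, P3 = 0x0E

Only C3 changed, to 0x1C. In CTR, a change in C_i flips the same bit in P_i only; the keystream is unaffected. Decrypting the received ciphertext:
P1: T = 0xBA, S = E(K, T) = 0x14; 0x11 ⊕ 0x14 = 0x05.
P2: T = 0xBB, S = E(K, T) = 0x13; 0xC3 ⊕ 0x13 = 0xD0.
P3: T = 0xBC, S = E(K, T) = 0x12; 0x1C ⊕ 0x12 = 0x0E.
Blocks that differ from the original plaintext: P3.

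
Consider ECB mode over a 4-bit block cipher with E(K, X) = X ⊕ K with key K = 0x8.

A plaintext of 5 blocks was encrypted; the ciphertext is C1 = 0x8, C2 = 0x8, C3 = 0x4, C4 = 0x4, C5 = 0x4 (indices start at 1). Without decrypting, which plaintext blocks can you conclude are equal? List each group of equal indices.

P1 = P2; P3 = P4 = P5

ECB encrypts each block independently with the same key, so equal ciphertext blocks imply equal plaintext blocks.
C1 = C2 = 0x8, so P1 = P2.
C3 = C4 = C5 = 0x4, so P3 = P4 = P5.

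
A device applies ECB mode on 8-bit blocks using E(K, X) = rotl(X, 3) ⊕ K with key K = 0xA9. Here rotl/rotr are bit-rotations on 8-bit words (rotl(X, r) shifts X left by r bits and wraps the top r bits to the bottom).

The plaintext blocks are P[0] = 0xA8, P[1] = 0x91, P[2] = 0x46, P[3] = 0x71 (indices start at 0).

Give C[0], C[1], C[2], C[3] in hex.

ECB encryption: C_i = E(K, P_i).
C[0]: E(K, 0xA8) = 0xEC.
C[1]: E(K, 0x91) = 0x25.
C[2]: E(K, 0x46) = 0x9B.
C[3]: E(K, 0x71) = 0x22.

C[0] = 0xEC, C[1] = 0x25, C[2] = 0x9B, C[3] = 0x22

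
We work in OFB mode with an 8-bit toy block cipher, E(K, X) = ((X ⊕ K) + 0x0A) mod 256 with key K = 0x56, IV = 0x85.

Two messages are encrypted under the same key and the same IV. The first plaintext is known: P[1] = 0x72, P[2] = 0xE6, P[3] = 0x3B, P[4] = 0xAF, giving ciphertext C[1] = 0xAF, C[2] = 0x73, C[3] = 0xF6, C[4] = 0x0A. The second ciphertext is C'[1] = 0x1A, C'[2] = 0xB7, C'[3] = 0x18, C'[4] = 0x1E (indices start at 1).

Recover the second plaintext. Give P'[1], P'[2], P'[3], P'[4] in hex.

In OFB with a reused IV, both messages share the same keystream S_i, so C_i ⊕ C'_i = P_i ⊕ P'_i and thus P'_i = P_i ⊕ C_i ⊕ C'_i.
P'[1]: 0x72 ⊕ 0xAF ⊕ 0x1A = 0xC7.
P'[2]: 0xE6 ⊕ 0x73 ⊕ 0xB7 = 0x22.
P'[3]: 0x3B ⊕ 0xF6 ⊕ 0x18 = 0xD5.
P'[4]: 0xAF ⊕ 0x0A ⊕ 0x1E = 0xBB.

P'[1] = 0xC7, P'[2] = 0x22, P'[3] = 0xD5, P'[4] = 0xBB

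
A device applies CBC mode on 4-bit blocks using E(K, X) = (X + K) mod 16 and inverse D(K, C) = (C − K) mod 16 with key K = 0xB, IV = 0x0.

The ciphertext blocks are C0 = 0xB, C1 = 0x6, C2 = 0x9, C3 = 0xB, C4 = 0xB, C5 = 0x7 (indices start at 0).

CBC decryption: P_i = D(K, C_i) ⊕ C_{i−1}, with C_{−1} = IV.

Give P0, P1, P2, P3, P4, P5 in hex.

P0: D(K, 0xB) = 0x0; 0x0 ⊕ 0x0 = 0x0.
P1: D(K, 0x6) = 0xB; 0xB ⊕ 0xB = 0x0.
P2: D(K, 0x9) = 0xE; 0xE ⊕ 0x6 = 0x8.
P3: D(K, 0xB) = 0x0; 0x0 ⊕ 0x9 = 0x9.
P4: D(K, 0xB) = 0x0; 0x0 ⊕ 0xB = 0xB.
P5: D(K, 0x7) = 0xC; 0xC ⊕ 0xB = 0x7.

P0 = 0x0, P1 = 0x0, P2 = 0x8, P3 = 0x9, P4 = 0xB, P5 = 0x7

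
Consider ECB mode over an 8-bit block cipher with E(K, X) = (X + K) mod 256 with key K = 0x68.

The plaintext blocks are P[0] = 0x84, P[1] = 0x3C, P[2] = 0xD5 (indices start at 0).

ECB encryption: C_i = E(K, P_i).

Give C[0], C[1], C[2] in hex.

C[0]: E(K, 0x84) = 0xEC.
C[1]: E(K, 0x3C) = 0xA4.
C[2]: E(K, 0xD5) = 0x3D.

C[0] = 0xEC, C[1] = 0xA4, C[2] = 0x3D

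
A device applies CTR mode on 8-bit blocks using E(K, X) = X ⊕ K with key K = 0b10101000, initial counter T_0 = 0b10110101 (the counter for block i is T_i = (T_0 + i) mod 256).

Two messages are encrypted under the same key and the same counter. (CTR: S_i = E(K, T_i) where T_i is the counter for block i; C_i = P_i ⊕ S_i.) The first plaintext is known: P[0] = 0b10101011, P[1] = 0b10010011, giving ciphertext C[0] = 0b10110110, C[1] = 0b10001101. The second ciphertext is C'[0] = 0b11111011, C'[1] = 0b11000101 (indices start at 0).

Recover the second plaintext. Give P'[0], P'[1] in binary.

In CTR with a reused counter, both messages share the same keystream S_i, so C_i ⊕ C'_i = P_i ⊕ P'_i and thus P'_i = P_i ⊕ C_i ⊕ C'_i.
P'[0]: 0b10101011 ⊕ 0b10110110 ⊕ 0b11111011 = 0b11100110.
P'[1]: 0b10010011 ⊕ 0b10001101 ⊕ 0b11000101 = 0b11011011.

P'[0] = 0b11100110, P'[1] = 0b11011011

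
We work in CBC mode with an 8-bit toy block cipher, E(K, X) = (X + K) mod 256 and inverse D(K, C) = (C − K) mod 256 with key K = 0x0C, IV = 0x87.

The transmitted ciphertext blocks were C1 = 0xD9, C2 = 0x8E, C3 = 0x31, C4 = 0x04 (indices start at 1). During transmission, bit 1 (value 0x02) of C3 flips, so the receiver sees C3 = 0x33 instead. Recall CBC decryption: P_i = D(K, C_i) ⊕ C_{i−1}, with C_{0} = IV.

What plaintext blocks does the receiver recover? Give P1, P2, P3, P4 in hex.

Only C3 changed, to 0x33. In CBC, a change in C_i garbles P_i and flips the same bit in P_{i+1}. Decrypting the received ciphertext:
P1: D(K, 0xD9) = 0xCD; 0xCD ⊕ 0x87 = 0x4A.
P2: D(K, 0x8E) = 0x82; 0x82 ⊕ 0xD9 = 0x5B.
P3: D(K, 0x33) = 0x27; 0x27 ⊕ 0x8E = 0xA9.
P4: D(K, 0x04) = 0xF8; 0xF8 ⊕ 0x33 = 0xCB.
Blocks that differ from the original plaintext: P3, P4.

P1 = 0x4A, P2 = 0x5B, P3 = 0xA9, P4 = 0xCB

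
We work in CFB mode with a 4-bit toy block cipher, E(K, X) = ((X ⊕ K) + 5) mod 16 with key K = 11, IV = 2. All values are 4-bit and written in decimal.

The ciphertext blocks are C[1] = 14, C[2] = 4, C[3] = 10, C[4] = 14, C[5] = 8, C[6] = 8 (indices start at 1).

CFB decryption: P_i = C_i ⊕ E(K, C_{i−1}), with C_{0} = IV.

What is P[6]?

P[6]: E(K, 8) = 8; 8 ⊕ 8 = 0.

P[6] = 0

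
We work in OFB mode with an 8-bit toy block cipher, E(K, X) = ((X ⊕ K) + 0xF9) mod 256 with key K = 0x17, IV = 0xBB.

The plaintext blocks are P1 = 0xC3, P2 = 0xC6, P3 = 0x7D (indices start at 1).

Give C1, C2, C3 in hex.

C1 = 0x66, C2 = 0x6D, C3 = 0xC8

OFB encryption: S_i = E(K, S_{i−1}) with S_{0} = IV; C_i = P_i ⊕ S_i.
C1: S = E(K, 0xBB) = 0xA5; 0xC3 ⊕ 0xA5 = 0x66.
C2: S = E(K, 0xA5) = 0xAB; 0xC6 ⊕ 0xAB = 0x6D.
C3: S = E(K, 0xAB) = 0xB5; 0x7D ⊕ 0xB5 = 0xC8.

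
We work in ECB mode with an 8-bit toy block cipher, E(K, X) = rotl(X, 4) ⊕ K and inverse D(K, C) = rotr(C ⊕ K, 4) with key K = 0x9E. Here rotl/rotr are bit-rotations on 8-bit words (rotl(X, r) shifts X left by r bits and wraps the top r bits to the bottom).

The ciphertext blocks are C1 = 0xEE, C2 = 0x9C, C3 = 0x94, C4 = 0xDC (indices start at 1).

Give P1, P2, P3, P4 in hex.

ECB decryption: P_i = D(K, C_i).
P1: D(K, 0xEE) = 0x07.
P2: D(K, 0x9C) = 0x20.
P3: D(K, 0x94) = 0xA0.
P4: D(K, 0xDC) = 0x24.

P1 = 0x07, P2 = 0x20, P3 = 0xA0, P4 = 0x24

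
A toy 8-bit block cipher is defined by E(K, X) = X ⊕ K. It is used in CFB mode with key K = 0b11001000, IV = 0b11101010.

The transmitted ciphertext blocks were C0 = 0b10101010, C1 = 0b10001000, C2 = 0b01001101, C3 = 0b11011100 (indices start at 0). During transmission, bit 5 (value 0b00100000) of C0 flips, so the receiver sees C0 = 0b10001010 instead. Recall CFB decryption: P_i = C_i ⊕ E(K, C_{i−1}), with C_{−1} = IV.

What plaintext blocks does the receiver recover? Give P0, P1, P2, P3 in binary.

Only C0 changed, to 0b10001010. In CFB, a change in C_i flips the same bit in P_i and garbles P_{i+1}. Decrypting the received ciphertext:
P0: E(K, 0b11101010) = 0b00100010; 0b10001010 ⊕ 0b00100010 = 0b10101000.
P1: E(K, 0b10001010) = 0b01000010; 0b10001000 ⊕ 0b01000010 = 0b11001010.
P2: E(K, 0b10001000) = 0b01000000; 0b01001101 ⊕ 0b01000000 = 0b00001101.
P3: E(K, 0b01001101) = 0b10000101; 0b11011100 ⊕ 0b10000101 = 0b01011001.
Blocks that differ from the original plaintext: P0, P1.

P0 = 0b10101000, P1 = 0b11001010, P2 = 0b00001101, P3 = 0b01011001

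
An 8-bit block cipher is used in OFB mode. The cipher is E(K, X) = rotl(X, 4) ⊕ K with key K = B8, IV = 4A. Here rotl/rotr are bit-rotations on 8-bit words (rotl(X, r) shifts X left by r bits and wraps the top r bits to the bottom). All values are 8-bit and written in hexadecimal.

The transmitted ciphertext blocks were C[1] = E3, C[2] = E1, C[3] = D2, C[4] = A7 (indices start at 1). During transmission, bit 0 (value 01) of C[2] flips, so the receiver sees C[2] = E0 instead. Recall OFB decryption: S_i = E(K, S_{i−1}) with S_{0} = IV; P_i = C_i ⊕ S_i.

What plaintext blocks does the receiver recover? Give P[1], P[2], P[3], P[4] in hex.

Only C[2] changed, to E0. In OFB, a change in C_i flips the same bit in P_i only; the keystream is unaffected. Decrypting the received ciphertext:
P[1]: S = E(K, 4A) = 1C; E3 ⊕ 1C = FF.
P[2]: S = E(K, 1C) = 79; E0 ⊕ 79 = 99.
P[3]: S = E(K, 79) = 2F; D2 ⊕ 2F = FD.
P[4]: S = E(K, 2F) = 4A; A7 ⊕ 4A = ED.
Blocks that differ from the original plaintext: P[2].

P[1] = FF, P[2] = 99, P[3] = FD, P[4] = ED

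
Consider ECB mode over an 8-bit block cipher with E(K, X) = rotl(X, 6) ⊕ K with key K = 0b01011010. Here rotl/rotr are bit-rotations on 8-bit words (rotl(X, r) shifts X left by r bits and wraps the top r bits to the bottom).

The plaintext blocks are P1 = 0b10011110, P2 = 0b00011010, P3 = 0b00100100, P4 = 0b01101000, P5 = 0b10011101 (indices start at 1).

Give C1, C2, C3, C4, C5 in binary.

C1 = 0b11111101, C2 = 0b11011100, C3 = 0b01010011, C4 = 0b01000000, C5 = 0b00111101

ECB encryption: C_i = E(K, P_i).
C1: E(K, 0b10011110) = 0b11111101.
C2: E(K, 0b00011010) = 0b11011100.
C3: E(K, 0b00100100) = 0b01010011.
C4: E(K, 0b01101000) = 0b01000000.
C5: E(K, 0b10011101) = 0b00111101.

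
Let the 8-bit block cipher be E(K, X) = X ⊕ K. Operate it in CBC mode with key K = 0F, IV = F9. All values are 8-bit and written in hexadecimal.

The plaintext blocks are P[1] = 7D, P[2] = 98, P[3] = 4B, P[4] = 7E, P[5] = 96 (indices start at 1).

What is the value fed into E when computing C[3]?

CBC encryption: C_i = E(K, P_i ⊕ C_{i−1}), with C_{0} = IV.
C[1]: P[1] ⊕ F9 = 84; E(K, 84) = 8B.
C[2]: P[2] ⊕ 8B = 13; E(K, 13) = 1C.
C[3]: P[3] ⊕ 1C = 57; E(K, 57) = 58.
So the input to E for block [3] is 57.

57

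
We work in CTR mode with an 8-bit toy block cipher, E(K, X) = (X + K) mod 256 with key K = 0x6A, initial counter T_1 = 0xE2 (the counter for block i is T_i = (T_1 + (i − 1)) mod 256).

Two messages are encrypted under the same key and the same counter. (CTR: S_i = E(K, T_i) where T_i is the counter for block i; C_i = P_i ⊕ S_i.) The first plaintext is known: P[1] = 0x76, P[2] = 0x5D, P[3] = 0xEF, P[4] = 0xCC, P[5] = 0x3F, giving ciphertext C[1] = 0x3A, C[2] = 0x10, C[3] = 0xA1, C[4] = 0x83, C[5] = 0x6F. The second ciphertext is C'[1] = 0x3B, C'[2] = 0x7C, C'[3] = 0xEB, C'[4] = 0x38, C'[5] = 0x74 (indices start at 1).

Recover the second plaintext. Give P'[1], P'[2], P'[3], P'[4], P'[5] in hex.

P'[1] = 0x77, P'[2] = 0x31, P'[3] = 0xA5, P'[4] = 0x77, P'[5] = 0x24

In CTR with a reused counter, both messages share the same keystream S_i, so C_i ⊕ C'_i = P_i ⊕ P'_i and thus P'_i = P_i ⊕ C_i ⊕ C'_i.
P'[1]: 0x76 ⊕ 0x3A ⊕ 0x3B = 0x77.
P'[2]: 0x5D ⊕ 0x10 ⊕ 0x7C = 0x31.
P'[3]: 0xEF ⊕ 0xA1 ⊕ 0xEB = 0xA5.
P'[4]: 0xCC ⊕ 0x83 ⊕ 0x38 = 0x77.
P'[5]: 0x3F ⊕ 0x6F ⊕ 0x74 = 0x24.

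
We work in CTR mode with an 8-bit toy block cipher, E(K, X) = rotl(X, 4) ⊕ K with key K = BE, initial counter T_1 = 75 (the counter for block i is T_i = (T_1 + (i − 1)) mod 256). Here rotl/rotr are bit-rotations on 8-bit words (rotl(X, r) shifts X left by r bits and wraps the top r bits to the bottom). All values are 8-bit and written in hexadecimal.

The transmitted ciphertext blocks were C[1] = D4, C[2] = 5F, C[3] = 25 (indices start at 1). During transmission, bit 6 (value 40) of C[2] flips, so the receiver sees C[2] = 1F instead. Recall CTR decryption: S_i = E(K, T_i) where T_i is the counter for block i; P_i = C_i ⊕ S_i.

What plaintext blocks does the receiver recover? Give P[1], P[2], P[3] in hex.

P[1] = 3D, P[2] = C6, P[3] = EC

Only C[2] changed, to 1F. In CTR, a change in C_i flips the same bit in P_i only; the keystream is unaffected. Decrypting the received ciphertext:
P[1]: T = 75, S = E(K, T) = E9; D4 ⊕ E9 = 3D.
P[2]: T = 76, S = E(K, T) = D9; 1F ⊕ D9 = C6.
P[3]: T = 77, S = E(K, T) = C9; 25 ⊕ C9 = EC.
Blocks that differ from the original plaintext: P[2].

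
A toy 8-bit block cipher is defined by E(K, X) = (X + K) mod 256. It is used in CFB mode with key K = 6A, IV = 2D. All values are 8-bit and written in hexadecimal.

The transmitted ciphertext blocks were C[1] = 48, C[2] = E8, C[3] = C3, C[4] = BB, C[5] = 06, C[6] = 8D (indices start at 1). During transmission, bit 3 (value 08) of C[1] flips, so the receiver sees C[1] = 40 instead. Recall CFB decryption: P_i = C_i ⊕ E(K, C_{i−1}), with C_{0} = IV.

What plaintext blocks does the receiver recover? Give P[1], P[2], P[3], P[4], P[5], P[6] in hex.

P[1] = D7, P[2] = 42, P[3] = 91, P[4] = 96, P[5] = 23, P[6] = FD

Only C[1] changed, to 40. In CFB, a change in C_i flips the same bit in P_i and garbles P_{i+1}. Decrypting the received ciphertext:
P[1]: E(K, 2D) = 97; 40 ⊕ 97 = D7.
P[2]: E(K, 40) = AA; E8 ⊕ AA = 42.
P[3]: E(K, E8) = 52; C3 ⊕ 52 = 91.
P[4]: E(K, C3) = 2D; BB ⊕ 2D = 96.
P[5]: E(K, BB) = 25; 06 ⊕ 25 = 23.
P[6]: E(K, 06) = 70; 8D ⊕ 70 = FD.
Blocks that differ from the original plaintext: P[1], P[2].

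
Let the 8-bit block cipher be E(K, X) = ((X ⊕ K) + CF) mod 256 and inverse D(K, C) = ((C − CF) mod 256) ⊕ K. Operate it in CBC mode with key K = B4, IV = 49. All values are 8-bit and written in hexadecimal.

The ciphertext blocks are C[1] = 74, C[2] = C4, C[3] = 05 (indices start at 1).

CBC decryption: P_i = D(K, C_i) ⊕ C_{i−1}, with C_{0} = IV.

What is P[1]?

P[1]: D(K, 74) = 11; 11 ⊕ 49 = 58.

P[1] = 58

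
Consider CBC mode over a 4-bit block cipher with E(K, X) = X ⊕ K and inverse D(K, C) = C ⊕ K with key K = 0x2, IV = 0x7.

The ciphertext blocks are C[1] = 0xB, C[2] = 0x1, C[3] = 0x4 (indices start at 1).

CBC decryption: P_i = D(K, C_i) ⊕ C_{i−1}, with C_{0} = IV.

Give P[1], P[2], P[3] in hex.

P[1] = 0xE, P[2] = 0x8, P[3] = 0x7

P[1]: D(K, 0xB) = 0x9; 0x9 ⊕ 0x7 = 0xE.
P[2]: D(K, 0x1) = 0x3; 0x3 ⊕ 0xB = 0x8.
P[3]: D(K, 0x4) = 0x6; 0x6 ⊕ 0x1 = 0x7.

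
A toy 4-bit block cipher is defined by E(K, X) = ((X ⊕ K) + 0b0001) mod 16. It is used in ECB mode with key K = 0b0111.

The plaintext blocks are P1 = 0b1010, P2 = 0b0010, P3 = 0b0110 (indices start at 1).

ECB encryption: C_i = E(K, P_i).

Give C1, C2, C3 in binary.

C1 = 0b1110, C2 = 0b0110, C3 = 0b0010

C1: E(K, 0b1010) = 0b1110.
C2: E(K, 0b0010) = 0b0110.
C3: E(K, 0b0110) = 0b0010.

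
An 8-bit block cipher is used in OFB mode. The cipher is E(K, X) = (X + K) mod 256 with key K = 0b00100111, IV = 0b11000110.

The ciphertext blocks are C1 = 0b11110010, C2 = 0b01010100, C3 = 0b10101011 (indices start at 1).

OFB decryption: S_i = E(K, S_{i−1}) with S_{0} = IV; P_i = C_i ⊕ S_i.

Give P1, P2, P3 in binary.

P1: S = E(K, 0b11000110) = 0b11101101; 0b11110010 ⊕ 0b11101101 = 0b00011111.
P2: S = E(K, 0b11101101) = 0b00010100; 0b01010100 ⊕ 0b00010100 = 0b01000000.
P3: S = E(K, 0b00010100) = 0b00111011; 0b10101011 ⊕ 0b00111011 = 0b10010000.

P1 = 0b00011111, P2 = 0b01000000, P3 = 0b10010000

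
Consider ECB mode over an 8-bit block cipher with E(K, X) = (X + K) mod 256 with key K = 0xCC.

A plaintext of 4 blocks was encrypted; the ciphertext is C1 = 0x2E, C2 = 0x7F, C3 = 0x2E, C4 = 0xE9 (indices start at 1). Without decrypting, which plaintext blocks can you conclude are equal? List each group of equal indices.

ECB encrypts each block independently with the same key, so equal ciphertext blocks imply equal plaintext blocks.
C1 = C3 = 0x2E, so P1 = P3.

P1 = P3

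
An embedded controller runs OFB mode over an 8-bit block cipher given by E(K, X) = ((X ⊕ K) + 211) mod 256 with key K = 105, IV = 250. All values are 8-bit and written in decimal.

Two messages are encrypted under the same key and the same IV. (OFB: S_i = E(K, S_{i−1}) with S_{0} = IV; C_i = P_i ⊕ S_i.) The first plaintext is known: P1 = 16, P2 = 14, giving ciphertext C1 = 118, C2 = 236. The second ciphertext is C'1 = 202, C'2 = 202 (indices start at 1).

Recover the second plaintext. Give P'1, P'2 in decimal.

In OFB with a reused IV, both messages share the same keystream S_i, so C_i ⊕ C'_i = P_i ⊕ P'_i and thus P'_i = P_i ⊕ C_i ⊕ C'_i.
P'1: 16 ⊕ 118 ⊕ 202 = 172.
P'2: 14 ⊕ 236 ⊕ 202 = 40.

P'1 = 172, P'2 = 40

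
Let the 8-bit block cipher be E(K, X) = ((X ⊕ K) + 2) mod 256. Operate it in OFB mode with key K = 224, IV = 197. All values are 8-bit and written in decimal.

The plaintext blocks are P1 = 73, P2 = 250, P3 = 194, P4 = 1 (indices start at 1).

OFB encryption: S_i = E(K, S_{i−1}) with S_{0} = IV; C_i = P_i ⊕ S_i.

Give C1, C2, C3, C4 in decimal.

C1: S = E(K, 197) = 39; 73 ⊕ 39 = 110.
C2: S = E(K, 39) = 201; 250 ⊕ 201 = 51.
C3: S = E(K, 201) = 43; 194 ⊕ 43 = 233.
C4: S = E(K, 43) = 205; 1 ⊕ 205 = 204.

C1 = 110, C2 = 51, C3 = 233, C4 = 204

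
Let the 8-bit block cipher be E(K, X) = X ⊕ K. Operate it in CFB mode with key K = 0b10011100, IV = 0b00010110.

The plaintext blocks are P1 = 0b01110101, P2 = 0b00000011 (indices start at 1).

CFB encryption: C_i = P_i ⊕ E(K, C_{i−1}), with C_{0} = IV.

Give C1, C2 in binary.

C1 = 0b11111111, C2 = 0b01100000

C1: E(K, 0b00010110) = 0b10001010; 0b01110101 ⊕ 0b10001010 = 0b11111111.
C2: E(K, 0b11111111) = 0b01100011; 0b00000011 ⊕ 0b01100011 = 0b01100000.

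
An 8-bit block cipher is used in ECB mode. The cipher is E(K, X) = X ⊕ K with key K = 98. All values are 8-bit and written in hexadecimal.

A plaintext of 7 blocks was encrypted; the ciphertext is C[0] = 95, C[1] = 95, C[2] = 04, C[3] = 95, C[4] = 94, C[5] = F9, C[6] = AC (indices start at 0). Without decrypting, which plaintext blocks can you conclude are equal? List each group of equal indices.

P[0] = P[1] = P[3]

ECB encrypts each block independently with the same key, so equal ciphertext blocks imply equal plaintext blocks.
C[0] = C[1] = C[3] = 95, so P[0] = P[1] = P[3].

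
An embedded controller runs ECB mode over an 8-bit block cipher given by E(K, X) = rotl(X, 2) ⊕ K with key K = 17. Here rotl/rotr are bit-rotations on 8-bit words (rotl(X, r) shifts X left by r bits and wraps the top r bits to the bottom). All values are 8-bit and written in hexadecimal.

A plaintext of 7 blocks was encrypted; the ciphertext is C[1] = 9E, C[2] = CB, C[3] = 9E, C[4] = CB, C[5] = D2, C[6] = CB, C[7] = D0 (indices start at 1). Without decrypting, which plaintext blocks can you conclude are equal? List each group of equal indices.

ECB encrypts each block independently with the same key, so equal ciphertext blocks imply equal plaintext blocks.
C[1] = C[3] = 9E, so P[1] = P[3].
C[2] = C[4] = C[6] = CB, so P[2] = P[4] = P[6].

P[1] = P[3]; P[2] = P[4] = P[6]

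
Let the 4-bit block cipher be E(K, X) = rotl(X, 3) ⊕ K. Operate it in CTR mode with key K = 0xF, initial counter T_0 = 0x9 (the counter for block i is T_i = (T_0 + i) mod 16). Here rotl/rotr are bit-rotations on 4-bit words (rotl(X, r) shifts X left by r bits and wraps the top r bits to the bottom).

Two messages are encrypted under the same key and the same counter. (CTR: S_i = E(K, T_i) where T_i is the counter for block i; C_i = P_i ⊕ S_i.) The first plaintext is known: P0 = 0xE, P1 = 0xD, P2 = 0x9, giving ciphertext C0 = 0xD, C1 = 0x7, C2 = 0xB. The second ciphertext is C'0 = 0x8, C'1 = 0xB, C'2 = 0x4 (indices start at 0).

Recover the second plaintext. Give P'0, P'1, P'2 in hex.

P'0 = 0xB, P'1 = 0x1, P'2 = 0x6

In CTR with a reused counter, both messages share the same keystream S_i, so C_i ⊕ C'_i = P_i ⊕ P'_i and thus P'_i = P_i ⊕ C_i ⊕ C'_i.
P'0: 0xE ⊕ 0xD ⊕ 0x8 = 0xB.
P'1: 0xD ⊕ 0x7 ⊕ 0xB = 0x1.
P'2: 0x9 ⊕ 0xB ⊕ 0x4 = 0x6.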